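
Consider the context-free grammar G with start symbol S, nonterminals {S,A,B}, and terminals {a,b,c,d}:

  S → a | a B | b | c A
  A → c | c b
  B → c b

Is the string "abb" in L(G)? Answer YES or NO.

CNF form of G:
  S -> T0 A | T2 B | a | b
  A -> T0 T1 | c
  B -> T0 T1
  T0 -> c
  T1 -> b
  T2 -> a

CYK table (by increasing span):
  T[0,0] 'a' = {S,T2}  orig:{S}
  T[1,1] 'b' = {S,T1}  orig:{S}
  T[2,2] 'b' = {S,T1}  orig:{S}
  T[0,1] 'ab' = ∅
  T[1,2] 'bb' = ∅
  T[0,2] 'abb' = ∅

S ∉ T[0,2] ⇒ NO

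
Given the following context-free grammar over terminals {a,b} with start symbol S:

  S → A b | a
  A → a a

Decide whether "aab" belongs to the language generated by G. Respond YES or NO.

CNF form of G:
  S -> A T1 | a
  A -> T0 T0
  T0 -> a
  T1 -> b

Fill CYK table bottom-up:
  cell(0,0) a: {S,T0}  orig:{S}
  cell(1,1) a: {S,T0}  orig:{S}
  cell(2,2) b: {T1}  orig:{}
  cell(0,1) aa: {A}
  cell(1,2) ab: ∅
  cell(0,2) aab: {S}

S ∈ T[0,2] ⇒ YES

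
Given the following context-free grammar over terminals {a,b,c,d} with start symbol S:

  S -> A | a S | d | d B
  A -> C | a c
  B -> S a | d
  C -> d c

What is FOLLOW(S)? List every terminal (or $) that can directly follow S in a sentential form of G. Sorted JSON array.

FIRST iteration:
[1]
  A via A→a c: +{a}
  B via B→d: +{d}
  C via C→d c: +{d}
  S via S→A: +{a}
  S via S→d: +{d}
  FIRST(S)={a,d}  FIRST(A)={a}  FIRST(B)={d}  FIRST(C)={d}
[2]
  A via A→C: +{d}
  B via B→S a: +{a}
  FIRST(S)={a,d}  FIRST(A)={a,d}  FIRST(B)={a,d}  FIRST(C)={d}
[3] — fixpoint
  FIRST(S)={a,d}  FIRST(A)={a,d}  FIRST(B)={a,d}  FIRST(C)={d}

FOLLOW iteration:
FOLLOW(S) := {$}
round 1:
  B→S a: FOLLOW(S) ⊇ FIRST(a) = {a}; new: +{a}
  S→A: FOLLOW(A) ⊇ FOLLOW(S) ⊇ {$,a}; new: +{$,a}
  S→d B: FOLLOW(B) ⊇ FOLLOW(S) ⊇ {$,a}; new: +{$,a}
  S: {$,a}  A: {$,a}  B: {$,a}  C: {}
round 2:
  A→C: FOLLOW(C) ⊇ FOLLOW(A) ⊇ {$,a}; new: +{$,a}
  S: {$,a}  A: {$,a}  B: {$,a}  C: {$,a}
round 3: done
  S: {$,a}  A: {$,a}  B: {$,a}  C: {$,a}

FOLLOW(S) = ["$", "a"]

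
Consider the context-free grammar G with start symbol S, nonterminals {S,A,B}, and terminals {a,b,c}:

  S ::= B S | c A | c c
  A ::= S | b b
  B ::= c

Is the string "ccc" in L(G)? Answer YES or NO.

Convert to CNF:
  S -> B S | T1 A | T1 T1
  A -> B S | T0 T0 | T1 A | T1 T1
  B -> c
  T0 -> b
  T1 -> c

CYK fill:
  cell(0,0) c: {B,T1}  orig:{B}
  cell(1,1) c: {B,T1}  orig:{B}
  cell(2,2) c: {B,T1}  orig:{B}
  cell(0,1) cc: {A,S}
  cell(1,2) cc: {A,S}
  cell(0,2) ccc: {A,S}

S ∈ T[0,2] ⇒ YES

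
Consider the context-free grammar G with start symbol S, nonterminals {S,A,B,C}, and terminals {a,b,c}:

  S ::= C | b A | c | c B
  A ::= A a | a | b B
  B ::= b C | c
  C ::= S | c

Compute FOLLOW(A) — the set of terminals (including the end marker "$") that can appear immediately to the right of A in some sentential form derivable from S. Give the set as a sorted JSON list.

FIRST sets, iterate to fixpoint:
iter 1:
  A via A→a: +{a}
  A via A→b B: +{b}
  B via B→b C: +{b}
  B via B→c: +{c}
  C via C→c: +{c}
  S via S→C: +{c}
  S via S→b A: +{b}
  FIRST[S]={b,c}  FIRST[A]={a,b}  FIRST[B]={b,c}  FIRST[C]={c}
iter 2:
  C via C→S: +{b}
  FIRST[S]={b,c}  FIRST[A]={a,b}  FIRST[B]={b,c}  FIRST[C]={b,c}
iter 3: — fixpoint
  FIRST[S]={b,c}  FIRST[A]={a,b}  FIRST[B]={b,c}  FIRST[C]={b,c}

FOLLOW iteration:
seed FOLLOW(S) with $
round 1:
  A→A a: FOLLOW(A) ⊇ FIRST(a) = {a}; new: +{a}
  A→b B: FOLLOW(B) ⊇ FOLLOW(A) ⊇ {a}; new: +{a}
  B→b C: FOLLOW(C) ⊇ FOLLOW(B) ⊇ {a}; new: +{a}
  C→S: FOLLOW(S) ⊇ FOLLOW(C) ⊇ {a}; new: +{a}
  S→C: FOLLOW(C) ⊇ FOLLOW(S) ⊇ {$,a}; new: +{$}
  S→b A: FOLLOW(A) ⊇ FOLLOW(S) ⊇ {$,a}; new: +{$}
  S→c B: FOLLOW(B) ⊇ FOLLOW(S) ⊇ {$,a}; new: +{$}
  S: {$,a}  A: {$,a}  B: {$,a}  C: {$,a}
round 2: (no change)
  S: {$,a}  A: {$,a}  B: {$,a}  C: {$,a}

FOLLOW(A) = ["$", "a"]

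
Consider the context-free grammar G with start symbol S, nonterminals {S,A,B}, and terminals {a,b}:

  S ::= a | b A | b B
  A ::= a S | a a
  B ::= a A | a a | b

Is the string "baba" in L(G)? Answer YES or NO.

Convert to CNF:
  S -> T1 A | T1 B | a
  A -> T0 S | T0 T0
  B -> T0 A | T0 T0 | b
  T0 -> a
  T1 -> b

CYK fill:
  T[0,0] 'b' = {B,T1}  orig:{B}
  T[1,1] 'a' = {S,T0}  orig:{S}
  T[2,2] 'b' = {B,T1}  orig:{B}
  T[3,3] 'a' = {S,T0}  orig:{S}
  T[0,1] 'ba' = ∅
  T[1,2] 'ab' = ∅
  T[2,3] 'ba' = ∅
  T[0,2] 'bab' = ∅
  T[1,3] 'aba' = ∅
  T[0,3] 'baba' = ∅

S ∉ T[0,3] ⇒ NO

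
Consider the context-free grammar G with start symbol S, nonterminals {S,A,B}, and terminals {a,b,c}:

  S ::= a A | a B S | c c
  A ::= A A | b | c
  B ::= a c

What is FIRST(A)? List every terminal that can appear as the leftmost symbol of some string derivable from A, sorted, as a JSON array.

Compute FIRST by fixpoint:
iter 1:
  A via A→b: +{b}
  A via A→c: +{c}
  B via B→a c: +{a}
  S via S→a A: +{a}
  S via S→c c: +{c}
  S: {a,c}  A: {b,c}  B: {a}
iter 2: done
  S: {a,c}  A: {b,c}  B: {a}

FIRST(A) = ["b", "c"]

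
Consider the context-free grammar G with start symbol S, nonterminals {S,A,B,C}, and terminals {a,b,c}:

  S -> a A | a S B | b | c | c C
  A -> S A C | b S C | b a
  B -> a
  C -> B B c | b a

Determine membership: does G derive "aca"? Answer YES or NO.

CNF form of G:
  S -> T1 A | T1 X6 | T2 C | b | c
  A -> S X3 | T0 T1 | T0 X4
  B -> a
  C -> B X5 | T0 T1
  T0 -> b
  T1 -> a
  T2 -> c
  X3 -> A C
  X4 -> S C
  X5 -> B T2
  X6 -> S B

CYK table (by increasing span):
  [0..0]={B,T1}  "a"  orig:{B}
  [1..1]={S,T2}  "c"  orig:{S}
  [2..2]={B,T1}  "a"  orig:{B}
  [0..1]={X5}  "ac"  orig:{}
  [1..2]={X6}  "ca"  orig:{}
  [0..2]={S}  "aca"

S ∈ T[0,2] ⇒ YES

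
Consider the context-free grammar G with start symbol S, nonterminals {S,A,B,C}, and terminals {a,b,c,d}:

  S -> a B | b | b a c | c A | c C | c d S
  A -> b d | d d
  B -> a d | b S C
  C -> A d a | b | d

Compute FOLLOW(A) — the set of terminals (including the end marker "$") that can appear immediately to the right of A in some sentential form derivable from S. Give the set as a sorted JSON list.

Compute FIRST by fixpoint:
round 1:
  A via A→b d: +{b}
  A via A→d d: +{d}
  B via B→a d: +{a}
  B via B→b S C: +{b}
  C via C→A d a: +{b,d}
  S via S→a B: +{a}
  S via S→b: +{b}
  S via S→c A: +{c}
  FIRST(S)={a,b,c}  FIRST(A)={b,d}  FIRST(B)={a,b}  FIRST(C)={b,d}
round 2: (stable)
  FIRST(S)={a,b,c}  FIRST(A)={b,d}  FIRST(B)={a,b}  FIRST(C)={b,d}

FOLLOW sets:
FOLLOW(S) := {$}
pass 1:
  B→b S C: FOLLOW(S) ⊇ FIRST(C) = {b,d}; new: +{b,d}
  C→A d a: FOLLOW(A) ⊇ FIRST(d) = {d}; new: +{d}
  S→a B: FOLLOW(B) ⊇ FOLLOW(S) ⊇ {$,b,d}; new: +{$,b,d}
  S→c A: FOLLOW(A) ⊇ FOLLOW(S) ⊇ {$,b,d}; new: +{$,b}
  S→c C: FOLLOW(C) ⊇ FOLLOW(S) ⊇ {$,b,d}; new: +{$,b,d}
  FOLLOW(S)={$,b,d}  FOLLOW(A)={$,b,d}  FOLLOW(B)={$,b,d}  FOLLOW(C)={$,b,d}
pass 2: (stable)
  FOLLOW(S)={$,b,d}  FOLLOW(A)={$,b,d}  FOLLOW(B)={$,b,d}  FOLLOW(C)={$,b,d}

FOLLOW(A) = ["$", "b", "d"]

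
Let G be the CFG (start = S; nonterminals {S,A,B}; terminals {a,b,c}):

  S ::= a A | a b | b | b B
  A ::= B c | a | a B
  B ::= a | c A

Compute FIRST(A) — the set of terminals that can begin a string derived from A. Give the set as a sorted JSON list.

FIRST sets, iterate to fixpoint:
iter 1:
  A via A→a: +{a}
  B via B→a: +{a}
  B via B→c A: +{c}
  S via S→a A: +{a}
  S via S→b: +{b}
  FIRST[S]={a,b}  FIRST[A]={a}  FIRST[B]={a,c}
iter 2:
  A via A→B c: +{c}
  FIRST[S]={a,b}  FIRST[A]={a,c}  FIRST[B]={a,c}
iter 3: done
  FIRST[S]={a,b}  FIRST[A]={a,c}  FIRST[B]={a,c}

FIRST(A) = ["a", "c"]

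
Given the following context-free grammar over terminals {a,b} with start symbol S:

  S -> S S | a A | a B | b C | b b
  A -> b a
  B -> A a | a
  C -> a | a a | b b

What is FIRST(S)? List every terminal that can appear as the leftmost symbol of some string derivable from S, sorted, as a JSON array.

Compute FIRST by fixpoint:
round 1:
  A via A→b a: +{b}
  B via B→A a: +{b}
  B via B→a: +{a}
  C via C→a: +{a}
  C via C→b b: +{b}
  S via S→a A: +{a}
  S via S→b C: +{b}
  S: {a,b}  A: {b}  B: {a,b}  C: {a,b}
round 2: (stable)
  S: {a,b}  A: {b}  B: {a,b}  C: {a,b}

FIRST(S) = ["a", "b"]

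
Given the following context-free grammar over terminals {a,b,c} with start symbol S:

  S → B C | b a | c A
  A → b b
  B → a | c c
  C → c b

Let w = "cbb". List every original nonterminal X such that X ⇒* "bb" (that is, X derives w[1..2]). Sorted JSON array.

Convert to CNF:
  S -> B C | T0 T2 | T1 A
  A -> T0 T0
  B -> T1 T1 | a
  C -> T1 T0
  T0 -> b
  T1 -> c
  T2 -> a

Fill CYK table bottom-up — only the sub-triangle for w[1..2]:
  cell(1,1) b: {T0}  orig:{}
  cell(2,2) b: {T0}  orig:{}
  cell(1,2) bb: {A}

Original NTs in T[1,2] deriving "bb": ["A"]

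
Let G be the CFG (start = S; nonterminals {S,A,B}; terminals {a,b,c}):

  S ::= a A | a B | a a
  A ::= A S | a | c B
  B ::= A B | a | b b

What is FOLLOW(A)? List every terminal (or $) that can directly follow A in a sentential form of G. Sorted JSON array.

FIRST sets, iterate to fixpoint:
round 1:
  A via A→a: +{a}
  A via A→c B: +{c}
  B via B→A B: +{a,c}
  B via B→b b: +{b}
  S via S→a A: +{a}
  S: {a}  A: {a,c}  B: {a,b,c}
round 2: — fixpoint
  S: {a}  A: {a,c}  B: {a,b,c}

FOLLOW sets:
seed FOLLOW(S) with $
[1]
  A→A S: FOLLOW(A) ⊇ FIRST(S) = {a}; new: +{a}
  A→A S: FOLLOW(S) ⊇ FOLLOW(A) ⊇ {a}; new: +{a}
  A→c B: FOLLOW(B) ⊇ FOLLOW(A) ⊇ {a}; new: +{a}
  B→A B: FOLLOW(A) ⊇ FIRST(B) = {a,b,c}; new: +{b,c}
  S→a A: FOLLOW(A) ⊇ FOLLOW(S) ⊇ {$,a}; new: +{$}
  S→a B: FOLLOW(B) ⊇ FOLLOW(S) ⊇ {$,a}; new: +{$}
  S: {$,a}  A: {$,a,b,c}  B: {$,a}
[2]
  A→A S: FOLLOW(S) ⊇ FOLLOW(A) ⊇ {$,a,b,c}; new: +{b,c}
  A→c B: FOLLOW(B) ⊇ FOLLOW(A) ⊇ {$,a,b,c}; new: +{b,c}
  S: {$,a,b,c}  A: {$,a,b,c}  B: {$,a,b,c}
[3] (stable)
  S: {$,a,b,c}  A: {$,a,b,c}  B: {$,a,b,c}

FOLLOW(A) = ["$", "a", "b", "c"]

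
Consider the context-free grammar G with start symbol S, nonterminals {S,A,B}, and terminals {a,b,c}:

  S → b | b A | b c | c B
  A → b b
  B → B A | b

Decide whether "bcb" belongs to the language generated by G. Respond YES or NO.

Convert to CNF:
  S -> T0 A | T0 T1 | T1 B | b
  A -> T0 T0
  B -> B A | b
  T0 -> b
  T1 -> c

Fill CYK table bottom-up:
  cell(0,0) b: {B,S,T0}  orig:{B,S}
  cell(1,1) c: {T1}  orig:{}
  cell(2,2) b: {B,S,T0}  orig:{B,S}
  cell(0,1) bc: {S}
  cell(1,2) cb: {S}
  cell(0,2) bcb: ∅

S ∉ T[0,2] ⇒ NO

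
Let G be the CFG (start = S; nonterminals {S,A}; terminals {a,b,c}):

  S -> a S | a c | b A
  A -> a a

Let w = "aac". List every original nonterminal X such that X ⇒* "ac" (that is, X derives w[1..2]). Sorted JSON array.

Convert to CNF:
  S -> T0 S | T0 T1 | T2 A
  A -> T0 T0
  T0 -> a
  T1 -> c
  T2 -> b

Fill CYK table bottom-up — only the sub-triangle for w[1..2]:
  T[1,1] 'a' = {T0}  orig:{}
  T[2,2] 'c' = {T1}  orig:{}
  T[1,2] 'ac' = {S}

Original NTs in T[1,2] deriving "ac": ["S"]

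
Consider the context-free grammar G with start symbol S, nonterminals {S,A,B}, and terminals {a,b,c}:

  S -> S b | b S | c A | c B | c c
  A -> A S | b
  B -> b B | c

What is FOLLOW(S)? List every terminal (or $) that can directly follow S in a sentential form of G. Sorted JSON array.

Compute FIRST by fixpoint:
[1]
  A via A→b: +{b}
  B via B→b B: +{b}
  B via B→c: +{c}
  S via S→b S: +{b}
  S via S→c A: +{c}
  FIRST(S)={b,c}  FIRST(A)={b}  FIRST(B)={b,c}
[2] done
  FIRST(S)={b,c}  FIRST(A)={b}  FIRST(B)={b,c}

FOLLOW iteration:
initialize: $ ∈ FOLLOW(S)
iter 1:
  A→A S: FOLLOW(A) ⊇ FIRST(S) = {b,c}; new: +{b,c}
  A→A S: FOLLOW(S) ⊇ FOLLOW(A) ⊇ {b,c}; new: +{b,c}
  S→c A: FOLLOW(A) ⊇ FOLLOW(S) ⊇ {$,b,c}; new: +{$}
  S→c B: FOLLOW(B) ⊇ FOLLOW(S) ⊇ {$,b,c}; new: +{$,b,c}
  FOLLOW[S]={$,b,c}  FOLLOW[A]={$,b,c}  FOLLOW[B]={$,b,c}
iter 2: done
  FOLLOW[S]={$,b,c}  FOLLOW[A]={$,b,c}  FOLLOW[B]={$,b,c}

FOLLOW(S) = ["$", "b", "c"]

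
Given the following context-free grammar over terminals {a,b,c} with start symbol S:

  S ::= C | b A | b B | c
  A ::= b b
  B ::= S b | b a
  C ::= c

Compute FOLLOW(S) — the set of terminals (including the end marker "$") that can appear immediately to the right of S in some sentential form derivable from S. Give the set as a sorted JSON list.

FIRST sets, iterate to fixpoint:
iter 1:
  A via A→b b: +{b}
  B via B→b a: +{b}
  C via C→c: +{c}
  S via S→C: +{c}
  S via S→b A: +{b}
  FIRST[S]={b,c}  FIRST[A]={b}  FIRST[B]={b}  FIRST[C]={c}
iter 2:
  B via B→S b: +{c}
  FIRST[S]={b,c}  FIRST[A]={b}  FIRST[B]={b,c}  FIRST[C]={c}
iter 3: — fixpoint
  FIRST[S]={b,c}  FIRST[A]={b}  FIRST[B]={b,c}  FIRST[C]={c}

FOLLOW sets:
FOLLOW(S) := {$}
[1]
  B→S b: FOLLOW(S) ⊇ FIRST(b) = {b}; new: +{b}
  S→C: FOLLOW(C) ⊇ FOLLOW(S) ⊇ {$,b}; new: +{$,b}
  S→b A: FOLLOW(A) ⊇ FOLLOW(S) ⊇ {$,b}; new: +{$,b}
  S→b B: FOLLOW(B) ⊇ FOLLOW(S) ⊇ {$,b}; new: +{$,b}
  S: {$,b}  A: {$,b}  B: {$,b}  C: {$,b}
[2] done
  S: {$,b}  A: {$,b}  B: {$,b}  C: {$,b}

FOLLOW(S) = ["$", "b"]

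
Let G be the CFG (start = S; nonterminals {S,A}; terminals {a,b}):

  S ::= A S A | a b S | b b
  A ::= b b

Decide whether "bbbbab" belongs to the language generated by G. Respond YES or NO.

CNF form of G:
  S -> A X2 | T0 T0 | T1 X3
  A -> T0 T0
  T0 -> b
  T1 -> a
  X2 -> S A
  X3 -> T0 S

Fill CYK table bottom-up:
  T[0,0] 'b' = {T0}  orig:{}
  T[1,1] 'b' = {T0}  orig:{}
  T[2,2] 'b' = {T0}  orig:{}
  T[3,3] 'b' = {T0}  orig:{}
  T[4,4] 'a' = {T1}  orig:{}
  T[5,5] 'b' = {T0}  orig:{}
  T[0,1] 'bb' = {A,S}
  T[1,2] 'bb' = {A,S}
  T[2,3] 'bb' = {A,S}
  T[3,4] 'ba' = ∅
  T[4,5] 'ab' = ∅
  T[0,2] 'bbb' = {X3}  orig:{}
  T[1,3] 'bbb' = {X3}  orig:{}
  T[2,4] 'bba' = ∅
  T[3,5] 'bab' = ∅
  T[0,3] 'bbbb' = {X2}  orig:{}
  T[1,4] 'bbba' = ∅
  T[2,5] 'bbab' = ∅
  T[0,4] 'bbbba' = ∅
  T[1,5] 'bbbab' = ∅
  T[0,5] 'bbbbab' = ∅

S ∉ T[0,5] ⇒ NO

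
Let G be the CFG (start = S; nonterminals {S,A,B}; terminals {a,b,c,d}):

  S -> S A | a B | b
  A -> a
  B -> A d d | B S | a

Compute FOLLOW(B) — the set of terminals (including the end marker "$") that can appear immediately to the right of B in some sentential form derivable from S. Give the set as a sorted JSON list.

FIRST iteration:
pass 1:
  A via A→a: +{a}
  B via B→A d d: +{a}
  S via S→a B: +{a}
  S via S→b: +{b}
  FIRST[S]={a,b}  FIRST[A]={a}  FIRST[B]={a}
pass 2: — fixpoint
  FIRST[S]={a,b}  FIRST[A]={a}  FIRST[B]={a}

Compute FOLLOW by fixpoint:
FOLLOW(S) := {$}
[1]
  B→A d d: FOLLOW(A) ⊇ FIRST(d) = {d}; new: +{d}
  B→B S: FOLLOW(B) ⊇ FIRST(S) = {a,b}; new: +{a,b}
  B→B S: FOLLOW(S) ⊇ FOLLOW(B) ⊇ {a,b}; new: +{a,b}
  S→S A: FOLLOW(A) ⊇ FOLLOW(S) ⊇ {$,a,b}; new: +{$,a,b}
  S→a B: FOLLOW(B) ⊇ FOLLOW(S) ⊇ {$,a,b}; new: +{$}
  S: {$,a,b}  A: {$,a,b,d}  B: {$,a,b}
[2] — fixpoint
  S: {$,a,b}  A: {$,a,b,d}  B: {$,a,b}

FOLLOW(B) = ["$", "a", "b"]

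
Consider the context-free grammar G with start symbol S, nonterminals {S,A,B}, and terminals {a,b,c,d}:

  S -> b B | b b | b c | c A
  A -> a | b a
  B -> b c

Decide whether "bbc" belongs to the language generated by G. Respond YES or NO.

Convert to CNF:
  S -> T0 B | T0 T0 | T0 T2 | T2 A
  A -> T0 T1 | a
  B -> T0 T2
  T0 -> b
  T1 -> a
  T2 -> c

Fill CYK table bottom-up:
  cell(0,0) b: {T0}  orig:{}
  cell(1,1) b: {T0}  orig:{}
  cell(2,2) c: {T2}  orig:{}
  cell(0,1) bb: {S}
  cell(1,2) bc: {B,S}
  cell(0,2) bbc: {S}

S ∈ T[0,2] ⇒ YES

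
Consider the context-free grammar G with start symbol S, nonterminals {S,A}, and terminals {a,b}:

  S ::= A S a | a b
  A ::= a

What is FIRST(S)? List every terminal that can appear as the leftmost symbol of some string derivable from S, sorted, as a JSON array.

FIRST iteration:
iter 1:
  A via A→a: +{a}
  S via S→A S a: +{a}
  FIRST(S)={a}  FIRST(A)={a}
iter 2: done
  FIRST(S)={a}  FIRST(A)={a}

FIRST(S) = ["a"]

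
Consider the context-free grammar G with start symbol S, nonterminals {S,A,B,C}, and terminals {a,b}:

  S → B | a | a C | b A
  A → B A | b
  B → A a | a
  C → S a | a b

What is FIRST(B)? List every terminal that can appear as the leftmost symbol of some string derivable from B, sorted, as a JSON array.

FIRST sets, iterate to fixpoint:
round 1:
  A via A→b: +{b}
  B via B→A a: +{b}
  B via B→a: +{a}
  C via C→a b: +{a}
  S via S→B: +{a,b}
  S: {a,b}  A: {b}  B: {a,b}  C: {a}
round 2:
  A via A→B A: +{a}
  C via C→S a: +{b}
  S: {a,b}  A: {a,b}  B: {a,b}  C: {a,b}
round 3: (stable)
  S: {a,b}  A: {a,b}  B: {a,b}  C: {a,b}

FIRST(B) = ["a", "b"]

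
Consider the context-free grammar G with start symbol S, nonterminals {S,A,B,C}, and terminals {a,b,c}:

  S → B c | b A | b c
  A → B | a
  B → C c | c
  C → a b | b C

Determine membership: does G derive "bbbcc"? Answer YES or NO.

Convert to CNF:
  S -> B T0 | T2 A | T2 T0
  A -> C T0 | a | c
  B -> C T0 | c
  C -> T1 T2 | T2 C
  T0 -> c
  T1 -> a
  T2 -> b

CYK fill:
  cell(0,0) b: {T2}  orig:{}
  cell(1,1) b: {T2}  orig:{}
  cell(2,2) b: {T2}  orig:{}
  cell(3,3) c: {A,B,T0}  orig:{A,B}
  cell(4,4) c: {A,B,T0}  orig:{A,B}
  cell(0,1) bb: ∅
  cell(1,2) bb: ∅
  cell(2,3) bc: {S}
  cell(3,4) cc: {S}
  cell(0,2) bbb: ∅
  cell(1,3) bbc: ∅
  cell(2,4) bcc: ∅
  cell(0,3) bbbc: ∅
  cell(1,4) bbcc: ∅
  cell(0,4) bbbcc: ∅

S ∉ T[0,4] ⇒ NO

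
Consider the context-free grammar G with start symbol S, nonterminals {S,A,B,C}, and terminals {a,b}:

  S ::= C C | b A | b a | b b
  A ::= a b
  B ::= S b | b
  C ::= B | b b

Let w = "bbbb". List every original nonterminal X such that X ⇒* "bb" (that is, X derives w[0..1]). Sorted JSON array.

Convert to CNF:
  S -> C C | T1 A | T1 T0 | T1 T1
  A -> T0 T1
  B -> S T1 | b
  C -> S T1 | T1 T1 | b
  T0 -> a
  T1 -> b

Fill CYK table bottom-up — only the sub-triangle for w[0..1]:
  T[0,0] 'b' = {B,C,T1}  orig:{B,C}
  T[1,1] 'b' = {B,C,T1}  orig:{B,C}
  T[0,1] 'bb' = {C,S}

Original NTs in T[0,1] deriving "bb": ["C", "S"]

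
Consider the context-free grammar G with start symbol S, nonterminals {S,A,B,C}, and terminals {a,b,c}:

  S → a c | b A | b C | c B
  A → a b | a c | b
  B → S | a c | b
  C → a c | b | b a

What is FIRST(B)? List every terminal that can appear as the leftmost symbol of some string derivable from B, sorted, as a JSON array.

FIRST sets, iterate to fixpoint:
round 1:
  A via A→a b: +{a}
  A via A→b: +{b}
  B via B→a c: +{a}
  B via B→b: +{b}
  C via C→a c: +{a}
  C via C→b: +{b}
  S via S→a c: +{a}
  S via S→b A: +{b}
  S via S→c B: +{c}
  S: {a,b,c}  A: {a,b}  B: {a,b}  C: {a,b}
round 2:
  B via B→S: +{c}
  S: {a,b,c}  A: {a,b}  B: {a,b,c}  C: {a,b}
round 3: done
  S: {a,b,c}  A: {a,b}  B: {a,b,c}  C: {a,b}

FIRST(B) = ["a", "b", "c"]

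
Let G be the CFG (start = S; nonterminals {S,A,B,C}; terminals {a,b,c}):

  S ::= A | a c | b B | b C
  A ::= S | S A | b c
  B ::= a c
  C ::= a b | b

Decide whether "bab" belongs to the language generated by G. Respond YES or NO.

Convert to CNF:
  S -> S A | T0 T1 | T2 B | T2 C | T2 T1
  A -> S A | T0 T1 | T2 B | T2 C | T2 T1
  B -> T0 T1
  C -> T0 T2 | b
  T0 -> a
  T1 -> c
  T2 -> b

CYK fill:
  [0..0]={C,T2}  "b"  orig:{C}
  [1..1]={T0}  "a"  orig:{}
  [2..2]={C,T2}  "b"  orig:{C}
  [0..1]=∅  "ba"
  [1..2]={C}  "ab"
  [0..2]={A,S}  "bab"

S ∈ T[0,2] ⇒ YES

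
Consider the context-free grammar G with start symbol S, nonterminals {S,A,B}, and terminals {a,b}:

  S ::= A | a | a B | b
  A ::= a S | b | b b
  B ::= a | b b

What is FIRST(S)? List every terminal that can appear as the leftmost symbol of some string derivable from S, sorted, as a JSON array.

Compute FIRST by fixpoint:
round 1:
  A via A→a S: +{a}
  A via A→b: +{b}
  B via B→a: +{a}
  B via B→b b: +{b}
  S via S→A: +{a,b}
  FIRST(S)={a,b}  FIRST(A)={a,b}  FIRST(B)={a,b}
round 2: (stable)
  FIRST(S)={a,b}  FIRST(A)={a,b}  FIRST(B)={a,b}

FIRST(S) = ["a", "b"]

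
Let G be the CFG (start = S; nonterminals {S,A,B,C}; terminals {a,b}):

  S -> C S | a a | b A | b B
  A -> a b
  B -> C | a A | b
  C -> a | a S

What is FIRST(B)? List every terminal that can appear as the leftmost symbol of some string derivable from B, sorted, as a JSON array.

FIRST sets, iterate to fixpoint:
[1]
  A via A→a b: +{a}
  B via B→a A: +{a}
  B via B→b: +{b}
  C via C→a: +{a}
  S via S→C S: +{a}
  S via S→b A: +{b}
  FIRST(S)={a,b}  FIRST(A)={a}  FIRST(B)={a,b}  FIRST(C)={a}
[2] — fixpoint
  FIRST(S)={a,b}  FIRST(A)={a}  FIRST(B)={a,b}  FIRST(C)={a}

FIRST(B) = ["a", "b"]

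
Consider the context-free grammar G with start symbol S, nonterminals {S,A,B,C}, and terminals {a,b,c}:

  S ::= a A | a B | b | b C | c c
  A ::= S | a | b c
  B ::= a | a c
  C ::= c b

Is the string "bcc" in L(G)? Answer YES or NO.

CNF form of G:
  S -> T0 A | T0 B | T1 C | T2 T2 | b
  A -> T0 A | T0 B | T1 C | T1 T2 | T2 T2 | a | b
  B -> T0 T2 | a
  C -> T2 T1
  T0 -> a
  T1 -> b
  T2 -> c

CYK table (by increasing span):
  [0..0]={A,S,T1}  "b"  orig:{A,S}
  [1..1]={T2}  "c"  orig:{}
  [2..2]={T2}  "c"  orig:{}
  [0..1]={A}  "bc"
  [1..2]={A,S}  "cc"
  [0..2]=∅  "bcc"

S ∉ T[0,2] ⇒ NO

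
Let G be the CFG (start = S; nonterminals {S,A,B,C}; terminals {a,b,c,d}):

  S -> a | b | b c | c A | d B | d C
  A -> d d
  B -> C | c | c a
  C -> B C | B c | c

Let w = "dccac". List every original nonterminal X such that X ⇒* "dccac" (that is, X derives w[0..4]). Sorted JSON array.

Convert to CNF:
  S -> T0 B | T0 C | T1 A | T3 T1 | a | b
  A -> T0 T0
  B -> B C | B T1 | T1 T2 | c
  C -> B C | B T1 | c
  T0 -> d
  T1 -> c
  T2 -> a
  T3 -> b

CYK table (by increasing span) (cells [i..j] with 0 ≤ i ≤ j ≤ 4 only):
  T[0,0] 'd' = {T0}  orig:{}
  T[1,1] 'c' = {B,C,T1}  orig:{B,C}
  T[2,2] 'c' = {B,C,T1}  orig:{B,C}
  T[3,3] 'a' = {S,T2}  orig:{S}
  T[4,4] 'c' = {B,C,T1}  orig:{B,C}
  T[0,1] 'dc' = {S}
  T[1,2] 'cc' = {B,C}
  T[2,3] 'ca' = {B}
  T[3,4] 'ac' = ∅
  T[0,2] 'dcc' = {S}
  T[1,3] 'cca' = ∅
  T[2,4] 'cac' = {B,C}
  T[0,3] 'dcca' = ∅
  T[1,4] 'ccac' = {B,C}
  T[0,4] 'dccac' = {S}

Original NTs in T[0,4] deriving "dccac": ["S"]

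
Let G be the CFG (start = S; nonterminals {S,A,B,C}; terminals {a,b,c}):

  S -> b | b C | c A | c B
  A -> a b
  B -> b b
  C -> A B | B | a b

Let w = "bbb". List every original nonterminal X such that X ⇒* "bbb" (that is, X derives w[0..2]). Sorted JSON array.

Convert to CNF:
  S -> T1 C | T2 A | T2 B | b
  A -> T0 T1
  B -> T1 T1
  C -> A B | T0 T1 | T1 T1
  T0 -> a
  T1 -> b
  T2 -> c

CYK fill (cells [i..j] with 0 ≤ i ≤ j ≤ 2 only):
  T[0,0] 'b' = {S,T1}  orig:{S}
  T[1,1] 'b' = {S,T1}  orig:{S}
  T[2,2] 'b' = {S,T1}  orig:{S}
  T[0,1] 'bb' = {B,C}
  T[1,2] 'bb' = {B,C}
  T[0,2] 'bbb' = {S}

Original NTs in T[0,2] deriving "bbb": ["S"]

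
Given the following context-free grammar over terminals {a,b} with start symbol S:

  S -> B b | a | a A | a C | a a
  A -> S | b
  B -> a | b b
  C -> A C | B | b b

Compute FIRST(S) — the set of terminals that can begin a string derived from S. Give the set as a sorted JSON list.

Compute FIRST by fixpoint:
[1]
  A via A→b: +{b}
  B via B→a: +{a}
  B via B→b b: +{b}
  C via C→A C: +{b}
  C via C→B: +{a}
  S via S→B b: +{a,b}
  FIRST(S)={a,b}  FIRST(A)={b}  FIRST(B)={a,b}  FIRST(C)={a,b}
[2]
  A via A→S: +{a}
  FIRST(S)={a,b}  FIRST(A)={a,b}  FIRST(B)={a,b}  FIRST(C)={a,b}
[3] — fixpoint
  FIRST(S)={a,b}  FIRST(A)={a,b}  FIRST(B)={a,b}  FIRST(C)={a,b}

FIRST(S) = ["a", "b"]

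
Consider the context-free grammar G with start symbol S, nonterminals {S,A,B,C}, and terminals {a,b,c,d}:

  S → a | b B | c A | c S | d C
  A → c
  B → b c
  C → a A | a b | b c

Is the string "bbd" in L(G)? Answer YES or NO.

Convert to CNF:
  S -> T0 B | T1 A | T1 S | T3 C | a
  A -> c
  B -> T0 T1
  C -> T0 T1 | T2 A | T2 T0
  T0 -> b
  T1 -> c
  T2 -> a
  T3 -> d

Fill CYK table bottom-up:
  T[0,0] 'b' = {T0}  orig:{}
  T[1,1] 'b' = {T0}  orig:{}
  T[2,2] 'd' = {T3}  orig:{}
  T[0,1] 'bb' = ∅
  T[1,2] 'bd' = ∅
  T[0,2] 'bbd' = ∅

S ∉ T[0,2] ⇒ NO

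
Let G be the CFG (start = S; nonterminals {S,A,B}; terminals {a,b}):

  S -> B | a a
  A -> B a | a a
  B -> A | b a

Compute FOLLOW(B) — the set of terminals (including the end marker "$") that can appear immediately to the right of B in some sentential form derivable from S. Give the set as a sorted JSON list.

Compute FIRST by fixpoint:
iter 1:
  A via A→a a: +{a}
  B via B→A: +{a}
  B via B→b a: +{b}
  S via S→B: +{a,b}
  FIRST[S]={a,b}  FIRST[A]={a}  FIRST[B]={a,b}
iter 2:
  A via A→B a: +{b}
  FIRST[S]={a,b}  FIRST[A]={a,b}  FIRST[B]={a,b}
iter 3: (no change)
  FIRST[S]={a,b}  FIRST[A]={a,b}  FIRST[B]={a,b}

FOLLOW iteration:
FOLLOW(S) := {$}
[1]
  A→B a: FOLLOW(B) ⊇ FIRST(a) = {a}; new: +{a}
  B→A: FOLLOW(A) ⊇ FOLLOW(B) ⊇ {a}; new: +{a}
  S→B: FOLLOW(B) ⊇ FOLLOW(S) ⊇ {$}; new: +{$}
  FOLLOW[S]={$}  FOLLOW[A]={a}  FOLLOW[B]={$,a}
[2]
  B→A: FOLLOW(A) ⊇ FOLLOW(B) ⊇ {$,a}; new: +{$}
  FOLLOW[S]={$}  FOLLOW[A]={$,a}  FOLLOW[B]={$,a}
[3] — fixpoint
  FOLLOW[S]={$}  FOLLOW[A]={$,a}  FOLLOW[B]={$,a}

FOLLOW(B) = ["$", "a"]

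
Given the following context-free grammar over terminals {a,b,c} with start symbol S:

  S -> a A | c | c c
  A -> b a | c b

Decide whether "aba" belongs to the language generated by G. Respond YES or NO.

Convert to CNF:
  S -> T1 A | T2 T2 | c
  A -> T0 T1 | T2 T0
  T0 -> b
  T1 -> a
  T2 -> c

CYK table (by increasing span):
  T[0,0] 'a' = {T1}  orig:{}
  T[1,1] 'b' = {T0}  orig:{}
  T[2,2] 'a' = {T1}  orig:{}
  T[0,1] 'ab' = ∅
  T[1,2] 'ba' = {A}
  T[0,2] 'aba' = {S}

S ∈ T[0,2] ⇒ YES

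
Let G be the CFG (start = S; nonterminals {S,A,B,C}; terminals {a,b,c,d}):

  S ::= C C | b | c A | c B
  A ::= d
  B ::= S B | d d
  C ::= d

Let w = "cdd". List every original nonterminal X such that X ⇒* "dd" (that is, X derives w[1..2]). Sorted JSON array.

CNF form of G:
  S -> C C | T1 A | T1 B | b
  A -> d
  B -> S B | T0 T0
  C -> d
  T0 -> d
  T1 -> c

CYK fill (cells [i..j] with 1 ≤ i ≤ j ≤ 2 only):
  T[1,1] 'd' = {A,C,T0}  orig:{A,C}
  T[2,2] 'd' = {A,C,T0}  orig:{A,C}
  T[1,2] 'dd' = {B,S}

Original NTs in T[1,2] deriving "dd": ["B", "S"]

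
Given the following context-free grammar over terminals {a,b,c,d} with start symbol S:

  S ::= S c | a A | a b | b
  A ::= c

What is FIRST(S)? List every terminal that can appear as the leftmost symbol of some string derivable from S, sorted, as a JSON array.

Compute FIRST by fixpoint:
pass 1:
  A via A→c: +{c}
  S via S→a A: +{a}
  S via S→b: +{b}
  S: {a,b}  A: {c}
pass 2: (no change)
  S: {a,b}  A: {c}

FIRST(S) = ["a", "b"]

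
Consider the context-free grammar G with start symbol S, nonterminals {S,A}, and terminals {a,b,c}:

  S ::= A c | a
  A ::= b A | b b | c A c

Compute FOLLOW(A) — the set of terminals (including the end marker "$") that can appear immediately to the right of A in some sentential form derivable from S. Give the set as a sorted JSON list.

FIRST iteration:
[1]
  A via A→b A: +{b}
  A via A→c A c: +{c}
  S via S→A c: +{b,c}
  S via S→a: +{a}
  FIRST[S]={a,b,c}  FIRST[A]={b,c}
[2] (no change)
  FIRST[S]={a,b,c}  FIRST[A]={b,c}

FOLLOW sets:
seed FOLLOW(S) with $
pass 1:
  A→c A c: FOLLOW(A) ⊇ FIRST(c) = {c}; new: +{c}
  FOLLOW[S]={$}  FOLLOW[A]={c}
pass 2: (no change)
  FOLLOW[S]={$}  FOLLOW[A]={c}

FOLLOW(A) = ["c"]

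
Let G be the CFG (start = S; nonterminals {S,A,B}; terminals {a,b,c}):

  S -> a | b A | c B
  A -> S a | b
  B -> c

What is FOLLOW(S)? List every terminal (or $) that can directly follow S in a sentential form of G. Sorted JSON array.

FIRST sets, iterate to fixpoint:
iter 1:
  A via A→b: +{b}
  B via B→c: +{c}
  S via S→a: +{a}
  S via S→b A: +{b}
  S via S→c B: +{c}
  FIRST[S]={a,b,c}  FIRST[A]={b}  FIRST[B]={c}
iter 2:
  A via A→S a: +{a,c}
  FIRST[S]={a,b,c}  FIRST[A]={a,b,c}  FIRST[B]={c}
iter 3: (no change)
  FIRST[S]={a,b,c}  FIRST[A]={a,b,c}  FIRST[B]={c}

FOLLOW sets:
FOLLOW(S) := {$}
round 1:
  A→S a: FOLLOW(S) ⊇ FIRST(a) = {a}; new: +{a}
  S→b A: FOLLOW(A) ⊇ FOLLOW(S) ⊇ {$,a}; new: +{$,a}
  S→c B: FOLLOW(B) ⊇ FOLLOW(S) ⊇ {$,a}; new: +{$,a}
  FOLLOW(S)={$,a}  FOLLOW(A)={$,a}  FOLLOW(B)={$,a}
round 2: (stable)
  FOLLOW(S)={$,a}  FOLLOW(A)={$,a}  FOLLOW(B)={$,a}

FOLLOW(S) = ["$", "a"]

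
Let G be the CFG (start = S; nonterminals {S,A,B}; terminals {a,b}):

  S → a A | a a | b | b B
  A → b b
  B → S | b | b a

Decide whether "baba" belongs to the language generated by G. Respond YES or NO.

CNF form of G:
  S -> T0 B | T1 A | T1 T1 | b
  A -> T0 T0
  B -> T0 B | T0 T1 | T1 A | T1 T1 | b
  T0 -> b
  T1 -> a

CYK table (by increasing span):
  cell(0,0) b: {B,S,T0}  orig:{B,S}
  cell(1,1) a: {T1}  orig:{}
  cell(2,2) b: {B,S,T0}  orig:{B,S}
  cell(3,3) a: {T1}  orig:{}
  cell(0,1) ba: {B}
  cell(1,2) ab: ∅
  cell(2,3) ba: {B}
  cell(0,2) bab: ∅
  cell(1,3) aba: ∅
  cell(0,3) baba: ∅

S ∉ T[0,3] ⇒ NO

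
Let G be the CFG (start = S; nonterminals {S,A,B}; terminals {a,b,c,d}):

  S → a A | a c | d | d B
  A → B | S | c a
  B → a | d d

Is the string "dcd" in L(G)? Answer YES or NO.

Convert to CNF:
  S -> T0 A | T0 T1 | T2 B | d
  A -> T0 A | T0 T1 | T1 T0 | T2 B | T2 T2 | a | d
  B -> T2 T2 | a
  T0 -> a
  T1 -> c
  T2 -> d

Fill CYK table bottom-up:
  cell(0,0) d: {A,S,T2}  orig:{A,S}
  cell(1,1) c: {T1}  orig:{}
  cell(2,2) d: {A,S,T2}  orig:{A,S}
  cell(0,1) dc: ∅
  cell(1,2) cd: ∅
  cell(0,2) dcd: ∅

S ∉ T[0,2] ⇒ NO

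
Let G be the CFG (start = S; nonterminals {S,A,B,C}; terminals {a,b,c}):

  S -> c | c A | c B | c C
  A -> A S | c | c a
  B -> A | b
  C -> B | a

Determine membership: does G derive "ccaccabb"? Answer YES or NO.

CNF form of G:
  S -> T0 A | T0 B | T0 C | c
  A -> A S | T0 T1 | c
  B -> A S | T0 T1 | b | c
  C -> A S | T0 T1 | a | b | c
  T0 -> c
  T1 -> a

CYK fill:
  [0..0]={A,B,C,S,T0}  "c"  orig:{A,B,C,S}
  [1..1]={A,B,C,S,T0}  "c"  orig:{A,B,C,S}
  [2..2]={C,T1}  "a"  orig:{C}
  [3..3]={A,B,C,S,T0}  "c"  orig:{A,B,C,S}
  [4..4]={A,B,C,S,T0}  "c"  orig:{A,B,C,S}
  [5..5]={C,T1}  "a"  orig:{C}
  [6..6]={B,C}  "b"
  [7..7]={B,C}  "b"
  [0..1]={A,B,C,S}  "cc"
  [1..2]={A,B,C,S}  "ca"
  [2..3]=∅  "ac"
  [3..4]={A,B,C,S}  "cc"
  [4..5]={A,B,C,S}  "ca"
  [5..6]=∅  "ab"
  [6..7]=∅  "bb"
  [0..2]={A,B,C,S}  "cca"
  [1..3]={A,B,C}  "cac"
  [2..4]=∅  "acc"
  [3..5]={A,B,C,S}  "cca"
  [4..6]=∅  "cab"
  [5..7]=∅  "abb"
  [0..3]={A,B,C,S}  "ccac"
  [1..4]={A,B,C}  "cacc"
  [2..5]=∅  "acca"
  [3..6]=∅  "ccab"
  [4..7]=∅  "cabb"
  [0..4]={A,B,C,S}  "ccacc"
  [1..5]={A,B,C}  "cacca"
  [2..6]=∅  "accab"
  [3..7]=∅  "ccabb"
  [0..5]={A,B,C,S}  "ccacca"
  [1..6]=∅  "caccab"
  [2..7]=∅  "accabb"
  [0..6]=∅  "ccaccab"
  [1..7]=∅  "caccabb"
  [0..7]=∅  "ccaccabb"

S ∉ T[0,7] ⇒ NO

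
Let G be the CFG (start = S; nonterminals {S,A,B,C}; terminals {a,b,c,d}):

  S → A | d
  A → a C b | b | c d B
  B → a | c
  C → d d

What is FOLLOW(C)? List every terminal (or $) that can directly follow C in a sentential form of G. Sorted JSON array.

FIRST sets, iterate to fixpoint:
[1]
  A via A→a C b: +{a}
  A via A→b: +{b}
  A via A→c d B: +{c}
  B via B→a: +{a}
  B via B→c: +{c}
  C via C→d d: +{d}
  S via S→A: +{a,b,c}
  S via S→d: +{d}
  FIRST[S]={a,b,c,d}  FIRST[A]={a,b,c}  FIRST[B]={a,c}  FIRST[C]={d}
[2] (stable)
  FIRST[S]={a,b,c,d}  FIRST[A]={a,b,c}  FIRST[B]={a,c}  FIRST[C]={d}

FOLLOW sets:
seed FOLLOW(S) with $
iter 1:
  A→a C b: FOLLOW(C) ⊇ FIRST(b) = {b}; new: +{b}
  S→A: FOLLOW(A) ⊇ FOLLOW(S) ⊇ {$}; new: +{$}
  S: {$}  A: {$}  B: {}  C: {b}
iter 2:
  A→c d B: FOLLOW(B) ⊇ FOLLOW(A) ⊇ {$}; new: +{$}
  S: {$}  A: {$}  B: {$}  C: {b}
iter 3: (no change)
  S: {$}  A: {$}  B: {$}  C: {b}

FOLLOW(C) = ["b"]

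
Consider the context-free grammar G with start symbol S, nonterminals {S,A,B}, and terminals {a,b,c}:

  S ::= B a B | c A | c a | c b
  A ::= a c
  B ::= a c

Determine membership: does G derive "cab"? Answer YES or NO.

CNF form of G:
  S -> B X3 | T1 A | T1 T0 | T1 T2
  A -> T0 T1
  B -> T0 T1
  T0 -> a
  T1 -> c
  T2 -> b
  X3 -> T0 B

Fill CYK table bottom-up:
  cell(0,0) c: {T1}  orig:{}
  cell(1,1) a: {T0}  orig:{}
  cell(2,2) b: {T2}  orig:{}
  cell(0,1) ca: {S}
  cell(1,2) ab: ∅
  cell(0,2) cab: ∅

S ∉ T[0,2] ⇒ NO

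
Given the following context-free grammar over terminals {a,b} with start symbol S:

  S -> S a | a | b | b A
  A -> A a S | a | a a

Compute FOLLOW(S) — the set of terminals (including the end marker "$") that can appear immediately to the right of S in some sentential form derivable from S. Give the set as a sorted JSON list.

FIRST iteration:
pass 1:
  A via A→a: +{a}
  S via S→a: +{a}
  S via S→b: +{b}
  FIRST(S)={a,b}  FIRST(A)={a}
pass 2: — fixpoint
  FIRST(S)={a,b}  FIRST(A)={a}

FOLLOW sets:
initialize: $ ∈ FOLLOW(S)
round 1:
  A→A a S: FOLLOW(A) ⊇ FIRST(a) = {a}; new: +{a}
  A→A a S: FOLLOW(S) ⊇ FOLLOW(A) ⊇ {a}; new: +{a}
  S→b A: FOLLOW(A) ⊇ FOLLOW(S) ⊇ {$,a}; new: +{$}
  S: {$,a}  A: {$,a}
round 2: done
  S: {$,a}  A: {$,a}

FOLLOW(S) = ["$", "a"]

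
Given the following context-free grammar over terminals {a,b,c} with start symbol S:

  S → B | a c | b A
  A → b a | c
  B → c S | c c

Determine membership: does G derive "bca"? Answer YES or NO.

Convert to CNF:
  S -> T0 A | T1 T2 | T2 S | T2 T2
  A -> T0 T1 | c
  B -> T2 S | T2 T2
  T0 -> b
  T1 -> a
  T2 -> c

Fill CYK table bottom-up:
  T[0,0] 'b' = {T0}  orig:{}
  T[1,1] 'c' = {A,T2}  orig:{A}
  T[2,2] 'a' = {T1}  orig:{}
  T[0,1] 'bc' = {S}
  T[1,2] 'ca' = ∅
  T[0,2] 'bca' = ∅

S ∉ T[0,2] ⇒ NO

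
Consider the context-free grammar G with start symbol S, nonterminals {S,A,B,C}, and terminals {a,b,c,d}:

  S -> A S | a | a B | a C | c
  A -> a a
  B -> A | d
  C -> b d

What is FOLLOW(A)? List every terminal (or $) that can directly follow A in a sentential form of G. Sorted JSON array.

FIRST iteration:
[1]
  A via A→a a: +{a}
  B via B→A: +{a}
  B via B→d: +{d}
  C via C→b d: +{b}
  S via S→A S: +{a}
  S via S→c: +{c}
  FIRST[S]={a,c}  FIRST[A]={a}  FIRST[B]={a,d}  FIRST[C]={b}
[2] (no change)
  FIRST[S]={a,c}  FIRST[A]={a}  FIRST[B]={a,d}  FIRST[C]={b}

FOLLOW sets:
FOLLOW(S) := {$}
round 1:
  S→A S: FOLLOW(A) ⊇ FIRST(S) = {a,c}; new: +{a,c}
  S→a B: FOLLOW(B) ⊇ FOLLOW(S) ⊇ {$}; new: +{$}
  S→a C: FOLLOW(C) ⊇ FOLLOW(S) ⊇ {$}; new: +{$}
  S: {$}  A: {a,c}  B: {$}  C: {$}
round 2:
  B→A: FOLLOW(A) ⊇ FOLLOW(B) ⊇ {$}; new: +{$}
  S: {$}  A: {$,a,c}  B: {$}  C: {$}
round 3: (stable)
  S: {$}  A: {$,a,c}  B: {$}  C: {$}

FOLLOW(A) = ["$", "a", "c"]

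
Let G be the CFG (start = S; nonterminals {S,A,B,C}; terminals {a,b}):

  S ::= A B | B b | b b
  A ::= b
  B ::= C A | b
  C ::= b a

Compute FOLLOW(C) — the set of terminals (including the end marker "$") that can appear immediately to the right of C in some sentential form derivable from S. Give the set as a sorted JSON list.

FIRST iteration:
iter 1:
  A via A→b: +{b}
  B via B→b: +{b}
  C via C→b a: +{b}
  S via S→A B: +{b}
  S: {b}  A: {b}  B: {b}  C: {b}
iter 2: done
  S: {b}  A: {b}  B: {b}  C: {b}

FOLLOW sets:
seed FOLLOW(S) with $
[1]
  B→C A: FOLLOW(C) ⊇ FIRST(A) = {b}; new: +{b}
  S→A B: FOLLOW(A) ⊇ FIRST(B) = {b}; new: +{b}
  S→A B: FOLLOW(B) ⊇ FOLLOW(S) ⊇ {$}; new: +{$}
  S→B b: FOLLOW(B) ⊇ FIRST(b) = {b}; new: +{b}
  FOLLOW[S]={$}  FOLLOW[A]={b}  FOLLOW[B]={$,b}  FOLLOW[C]={b}
[2]
  B→C A: FOLLOW(A) ⊇ FOLLOW(B) ⊇ {$,b}; new: +{$}
  FOLLOW[S]={$}  FOLLOW[A]={$,b}  FOLLOW[B]={$,b}  FOLLOW[C]={b}
[3] — fixpoint
  FOLLOW[S]={$}  FOLLOW[A]={$,b}  FOLLOW[B]={$,b}  FOLLOW[C]={b}

FOLLOW(C) = ["b"]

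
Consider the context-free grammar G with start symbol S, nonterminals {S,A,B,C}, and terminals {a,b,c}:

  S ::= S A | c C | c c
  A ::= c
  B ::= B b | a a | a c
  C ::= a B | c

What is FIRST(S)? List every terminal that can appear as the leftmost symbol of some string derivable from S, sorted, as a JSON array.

FIRST iteration:
pass 1:
  A via A→c: +{c}
  B via B→a a: +{a}
  C via C→a B: +{a}
  C via C→c: +{c}
  S via S→c C: +{c}
  S: {c}  A: {c}  B: {a}  C: {a,c}
pass 2: (no change)
  S: {c}  A: {c}  B: {a}  C: {a,c}

FIRST(S) = ["c"]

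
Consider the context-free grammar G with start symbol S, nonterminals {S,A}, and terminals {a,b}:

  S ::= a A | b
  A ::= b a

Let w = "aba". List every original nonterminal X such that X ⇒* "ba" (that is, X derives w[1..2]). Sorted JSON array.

CNF form of G:
  S -> T1 A | b
  A -> T0 T1
  T0 -> b
  T1 -> a

Fill CYK table bottom-up — only the sub-triangle for w[1..2]:
  [1..1]={S,T0}  "b"  orig:{S}
  [2..2]={T1}  "a"  orig:{}
  [1..2]={A}  "ba"

Original NTs in T[1,2] deriving "ba": ["A"]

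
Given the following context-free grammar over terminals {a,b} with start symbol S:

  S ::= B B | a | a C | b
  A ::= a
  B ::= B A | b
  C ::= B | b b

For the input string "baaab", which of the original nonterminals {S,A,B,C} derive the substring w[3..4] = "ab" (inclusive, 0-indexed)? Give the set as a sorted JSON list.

CNF form of G:
  S -> B B | T1 C | a | b
  A -> a
  B -> B A | b
  C -> B A | T0 T0 | b
  T0 -> b
  T1 -> a

CYK table (by increasing span), restricted to cells inside w[3..4]:
  cell(3,3) a: {A,S,T1}  orig:{A,S}
  cell(4,4) b: {B,C,S,T0}  orig:{B,C,S}
  cell(3,4) ab: {S}

Original NTs in T[3,4] deriving "ab": ["S"]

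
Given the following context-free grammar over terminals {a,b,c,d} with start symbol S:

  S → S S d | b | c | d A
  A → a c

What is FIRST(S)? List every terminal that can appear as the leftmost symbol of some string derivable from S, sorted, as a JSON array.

Compute FIRST by fixpoint:
round 1:
  A via A→a c: +{a}
  S via S→b: +{b}
  S via S→c: +{c}
  S via S→d A: +{d}
  FIRST[S]={b,c,d}  FIRST[A]={a}
round 2: (no change)
  FIRST[S]={b,c,d}  FIRST[A]={a}

FIRST(S) = ["b", "c", "d"]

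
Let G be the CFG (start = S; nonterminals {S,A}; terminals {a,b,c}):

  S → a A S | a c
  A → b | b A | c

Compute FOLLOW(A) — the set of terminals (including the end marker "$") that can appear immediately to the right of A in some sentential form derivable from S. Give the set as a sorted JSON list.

FIRST iteration:
round 1:
  A via A→b: +{b}
  A via A→c: +{c}
  S via S→a A S: +{a}
  FIRST(S)={a}  FIRST(A)={b,c}
round 2: (stable)
  FIRST(S)={a}  FIRST(A)={b,c}

FOLLOW iteration:
FOLLOW(S) := {$}
iter 1:
  S→a A S: FOLLOW(A) ⊇ FIRST(S) = {a}; new: +{a}
  FOLLOW[S]={$}  FOLLOW[A]={a}
iter 2: — fixpoint
  FOLLOW[S]={$}  FOLLOW[A]={a}

FOLLOW(A) = ["a"]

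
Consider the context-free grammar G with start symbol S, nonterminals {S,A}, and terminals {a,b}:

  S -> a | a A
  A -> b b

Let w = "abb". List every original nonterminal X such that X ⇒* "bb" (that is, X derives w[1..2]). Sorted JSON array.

CNF form of G:
  S -> T1 A | a
  A -> T0 T0
  T0 -> b
  T1 -> a

CYK table (by increasing span), restricted to cells inside w[1..2]:
  [1..1]={T0}  "b"  orig:{}
  [2..2]={T0}  "b"  orig:{}
  [1..2]={A}  "bb"

Original NTs in T[1,2] deriving "bb": ["A"]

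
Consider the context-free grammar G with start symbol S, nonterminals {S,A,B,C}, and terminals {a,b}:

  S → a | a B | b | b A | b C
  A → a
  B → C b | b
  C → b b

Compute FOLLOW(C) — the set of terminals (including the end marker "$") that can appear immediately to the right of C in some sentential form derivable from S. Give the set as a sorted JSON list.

FIRST sets, iterate to fixpoint:
round 1:
  A via A→a: +{a}
  B via B→b: +{b}
  C via C→b b: +{b}
  S via S→a: +{a}
  S via S→b: +{b}
  FIRST[S]={a,b}  FIRST[A]={a}  FIRST[B]={b}  FIRST[C]={b}
round 2: (no change)
  FIRST[S]={a,b}  FIRST[A]={a}  FIRST[B]={b}  FIRST[C]={b}

Compute FOLLOW by fixpoint:
FOLLOW(S) := {$}
iter 1:
  B→C b: FOLLOW(C) ⊇ FIRST(b) = {b}; new: +{b}
  S→a B: FOLLOW(B) ⊇ FOLLOW(S) ⊇ {$}; new: +{$}
  S→b A: FOLLOW(A) ⊇ FOLLOW(S) ⊇ {$}; new: +{$}
  S→b C: FOLLOW(C) ⊇ FOLLOW(S) ⊇ {$}; new: +{$}
  FOLLOW(S)={$}  FOLLOW(A)={$}  FOLLOW(B)={$}  FOLLOW(C)={$,b}
iter 2: (no change)
  FOLLOW(S)={$}  FOLLOW(A)={$}  FOLLOW(B)={$}  FOLLOW(C)={$,b}

FOLLOW(C) = ["$", "b"]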